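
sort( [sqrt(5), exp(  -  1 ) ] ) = [exp( - 1 ) , sqrt( 5) ]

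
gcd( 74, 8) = 2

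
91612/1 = 91612 = 91612.00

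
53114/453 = 53114/453 = 117.25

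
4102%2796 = 1306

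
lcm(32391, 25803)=1522377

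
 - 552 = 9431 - 9983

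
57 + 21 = 78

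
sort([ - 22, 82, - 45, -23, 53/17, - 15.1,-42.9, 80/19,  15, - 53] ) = [ - 53, - 45, - 42.9, - 23 , - 22, - 15.1,53/17, 80/19, 15, 82] 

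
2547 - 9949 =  - 7402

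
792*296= 234432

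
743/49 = 743/49 = 15.16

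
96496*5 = 482480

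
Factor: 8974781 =401^1*22381^1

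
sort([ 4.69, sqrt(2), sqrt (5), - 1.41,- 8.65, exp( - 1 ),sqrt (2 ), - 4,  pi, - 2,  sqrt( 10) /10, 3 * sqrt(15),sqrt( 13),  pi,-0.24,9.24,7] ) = [ - 8.65, - 4,-2,-1.41, - 0.24,sqrt( 10)/10,exp( - 1),sqrt( 2),sqrt( 2),sqrt(5 ) , pi, pi,sqrt(13),4.69,7 , 9.24, 3 *sqrt( 15 )]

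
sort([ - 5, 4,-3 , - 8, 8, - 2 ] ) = [ - 8,-5, - 3, - 2, 4, 8 ] 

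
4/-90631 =  -  4/90631 = -0.00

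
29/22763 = 29/22763 =0.00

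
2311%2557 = 2311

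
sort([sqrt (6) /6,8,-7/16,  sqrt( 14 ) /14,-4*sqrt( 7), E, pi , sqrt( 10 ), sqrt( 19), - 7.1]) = [ - 4*sqrt( 7 ) , - 7.1,-7/16 , sqrt ( 14 ) /14,sqrt (6) /6 , E, pi,sqrt( 10 ), sqrt ( 19 ),8 ]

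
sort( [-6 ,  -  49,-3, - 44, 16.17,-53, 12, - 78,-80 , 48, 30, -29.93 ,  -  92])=[ - 92, - 80,  -  78,-53, - 49, - 44, - 29.93, - 6 ,-3 , 12,16.17,  30,48]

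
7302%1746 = 318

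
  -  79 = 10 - 89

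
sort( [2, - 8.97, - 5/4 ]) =[ - 8.97, - 5/4, 2]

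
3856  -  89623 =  - 85767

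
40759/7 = 5822  +  5/7 = 5822.71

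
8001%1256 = 465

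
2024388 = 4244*477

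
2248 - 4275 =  - 2027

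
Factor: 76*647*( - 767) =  - 37714924 = - 2^2*13^1*19^1*59^1*647^1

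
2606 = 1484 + 1122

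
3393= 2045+1348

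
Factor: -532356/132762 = - 2^1*7^ (-1)*11^1*29^( - 1 )*37^1 = - 814/203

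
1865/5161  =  1865/5161 = 0.36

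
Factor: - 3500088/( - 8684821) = 2^3*3^1*41^1 *3557^1 *8684821^( - 1)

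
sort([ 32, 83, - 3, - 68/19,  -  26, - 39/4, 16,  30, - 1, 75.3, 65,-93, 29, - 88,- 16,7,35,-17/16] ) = [ - 93, - 88,-26, - 16  , - 39/4, - 68/19,-3, - 17/16,-1, 7, 16, 29,  30 , 32, 35,65,75.3, 83] 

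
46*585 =26910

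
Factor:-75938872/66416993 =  - 2^3*67^1*113^ ( - 1) * 709^( - 1)*829^(-1 )*141677^1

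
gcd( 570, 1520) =190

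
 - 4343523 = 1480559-5824082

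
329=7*47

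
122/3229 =122/3229 = 0.04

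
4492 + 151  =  4643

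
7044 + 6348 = 13392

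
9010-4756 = 4254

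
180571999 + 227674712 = 408246711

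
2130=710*3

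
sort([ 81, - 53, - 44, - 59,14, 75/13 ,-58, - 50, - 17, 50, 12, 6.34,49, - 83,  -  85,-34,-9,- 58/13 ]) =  [  -  85, - 83, - 59, - 58, - 53,- 50, - 44, - 34, - 17, - 9, -58/13 , 75/13, 6.34, 12, 14, 49, 50, 81]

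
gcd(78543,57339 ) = 9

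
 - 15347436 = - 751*20436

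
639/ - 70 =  - 10 +61/70 = -9.13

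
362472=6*60412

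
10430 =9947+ 483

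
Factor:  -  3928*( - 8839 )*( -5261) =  - 182659773512 = - 2^3*491^1*5261^1 * 8839^1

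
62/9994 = 31/4997=0.01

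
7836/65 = 7836/65  =  120.55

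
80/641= 80/641 = 0.12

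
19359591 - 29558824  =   - 10199233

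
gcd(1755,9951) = 3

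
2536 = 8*317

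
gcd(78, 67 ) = 1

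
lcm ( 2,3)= 6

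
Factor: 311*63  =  19593 = 3^2* 7^1*311^1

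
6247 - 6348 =-101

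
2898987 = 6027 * 481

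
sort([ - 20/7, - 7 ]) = [ - 7, - 20/7]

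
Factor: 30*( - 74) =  - 2220 =- 2^2*3^1*5^1*37^1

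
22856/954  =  11428/477 = 23.96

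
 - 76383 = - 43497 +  - 32886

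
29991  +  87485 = 117476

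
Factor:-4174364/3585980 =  - 5^( - 1 )*17^(-1 ) * 53^( - 1)* 199^( - 1 )*1043591^1= - 1043591/896495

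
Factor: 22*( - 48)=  - 2^5*3^1 * 11^1 = -1056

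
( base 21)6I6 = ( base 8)5726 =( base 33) 2pr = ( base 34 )2l4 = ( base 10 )3030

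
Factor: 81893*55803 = 4569875079 = 3^1*7^1*11^1*19^1*89^1*11699^1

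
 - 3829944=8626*(-444 ) 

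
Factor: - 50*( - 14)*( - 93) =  - 65100 = -2^2*3^1*5^2*7^1*31^1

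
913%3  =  1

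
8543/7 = 8543/7= 1220.43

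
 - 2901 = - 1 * 2901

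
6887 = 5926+961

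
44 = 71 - 27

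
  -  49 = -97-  - 48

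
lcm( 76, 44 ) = 836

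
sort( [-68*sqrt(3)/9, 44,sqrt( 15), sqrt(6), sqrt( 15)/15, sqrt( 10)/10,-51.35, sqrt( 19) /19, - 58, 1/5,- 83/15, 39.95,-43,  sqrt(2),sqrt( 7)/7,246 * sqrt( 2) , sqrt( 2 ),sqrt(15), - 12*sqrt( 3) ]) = [-58,  -  51.35, -43, - 12 * sqrt( 3), - 68 * sqrt(3 ) /9,-83/15,1/5 , sqrt( 19) /19, sqrt( 15) /15,  sqrt( 10) /10 , sqrt ( 7)/7,sqrt(2 ), sqrt( 2), sqrt(6) , sqrt(15),sqrt(15 ), 39.95, 44, 246*sqrt(2)]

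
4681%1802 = 1077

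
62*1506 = 93372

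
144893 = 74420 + 70473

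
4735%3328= 1407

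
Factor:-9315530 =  - 2^1*5^1*7^1*73^1 * 1823^1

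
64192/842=32096/421 = 76.24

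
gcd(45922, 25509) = 1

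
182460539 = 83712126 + 98748413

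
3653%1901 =1752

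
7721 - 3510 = 4211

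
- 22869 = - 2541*9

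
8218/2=4109 = 4109.00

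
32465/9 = 3607 + 2/9=3607.22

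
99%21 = 15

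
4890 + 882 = 5772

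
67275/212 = 317 + 71/212 = 317.33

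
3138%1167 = 804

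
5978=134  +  5844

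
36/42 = 6/7 = 0.86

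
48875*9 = 439875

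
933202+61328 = 994530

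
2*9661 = 19322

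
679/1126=679/1126=0.60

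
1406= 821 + 585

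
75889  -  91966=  - 16077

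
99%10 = 9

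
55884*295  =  16485780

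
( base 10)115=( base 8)163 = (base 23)50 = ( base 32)3j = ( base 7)223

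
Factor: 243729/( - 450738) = - 2^( - 1 )*3^2*59^1*491^( - 1) = -531/982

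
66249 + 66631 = 132880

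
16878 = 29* 582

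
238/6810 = 119/3405 = 0.03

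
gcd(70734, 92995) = 1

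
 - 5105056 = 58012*( - 88 ) 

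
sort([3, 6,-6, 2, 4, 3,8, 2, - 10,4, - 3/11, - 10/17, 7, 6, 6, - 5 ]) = [ - 10,  -  6,  -  5 , - 10/17, - 3/11, 2, 2, 3,3,4, 4, 6,6 , 6, 7, 8]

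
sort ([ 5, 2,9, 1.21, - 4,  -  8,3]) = [  -  8, - 4,1.21,  2 , 3, 5,9 ] 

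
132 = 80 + 52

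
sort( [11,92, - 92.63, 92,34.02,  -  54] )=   [-92.63, - 54, 11,34.02, 92,92 ]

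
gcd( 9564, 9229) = 1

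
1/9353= 1/9353 = 0.00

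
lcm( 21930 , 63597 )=635970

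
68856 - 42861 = 25995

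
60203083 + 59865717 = 120068800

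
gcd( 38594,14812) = 46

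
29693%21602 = 8091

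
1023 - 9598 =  - 8575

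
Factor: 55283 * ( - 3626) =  - 200456158= -2^1 * 7^2 * 37^1*59^1*937^1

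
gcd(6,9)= 3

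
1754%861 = 32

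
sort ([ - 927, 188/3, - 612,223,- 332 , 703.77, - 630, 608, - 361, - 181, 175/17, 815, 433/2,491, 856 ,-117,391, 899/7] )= [ - 927 , - 630,  -  612 ,  -  361 ,-332, - 181, - 117,  175/17, 188/3,899/7,433/2 , 223,391, 491, 608,703.77, 815, 856 ] 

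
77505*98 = 7595490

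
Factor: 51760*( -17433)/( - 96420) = 2^2*3^1 *13^1 * 149^1*647^1*1607^( - 1) = 15038868/1607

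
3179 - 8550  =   - 5371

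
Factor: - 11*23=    - 11^1*23^1=- 253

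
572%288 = 284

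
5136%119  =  19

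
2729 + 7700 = 10429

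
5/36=5/36  =  0.14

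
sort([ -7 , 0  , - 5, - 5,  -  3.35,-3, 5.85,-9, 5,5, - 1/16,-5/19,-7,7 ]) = [ - 9,  -  7, - 7, - 5,- 5, - 3.35,  -  3,-5/19, - 1/16,0,5,5,5.85,7 ] 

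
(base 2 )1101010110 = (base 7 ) 2330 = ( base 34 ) p4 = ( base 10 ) 854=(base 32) QM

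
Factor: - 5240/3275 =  - 2^3*5^( - 1) =- 8/5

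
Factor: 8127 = 3^3 *7^1*43^1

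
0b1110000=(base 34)3A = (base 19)5H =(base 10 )112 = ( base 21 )57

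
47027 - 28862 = 18165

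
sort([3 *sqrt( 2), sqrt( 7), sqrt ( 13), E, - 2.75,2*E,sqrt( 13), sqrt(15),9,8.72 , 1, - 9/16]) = [ - 2.75, - 9/16,1, sqrt(7),E,sqrt( 13), sqrt( 13 ),sqrt( 15), 3*sqrt( 2),2 * E,8.72,  9]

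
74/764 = 37/382= 0.10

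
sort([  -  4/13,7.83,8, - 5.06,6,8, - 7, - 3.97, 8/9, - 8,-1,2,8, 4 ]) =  [ - 8,-7, - 5.06,-3.97, - 1 , - 4/13,8/9, 2 , 4,6,7.83,8,8, 8 ]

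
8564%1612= 504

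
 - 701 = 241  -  942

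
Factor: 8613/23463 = 29/79  =  29^1*79^(-1 ) 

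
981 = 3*327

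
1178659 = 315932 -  - 862727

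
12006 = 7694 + 4312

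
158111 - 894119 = - 736008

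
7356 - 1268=6088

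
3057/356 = 3057/356 = 8.59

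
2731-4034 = - 1303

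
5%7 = 5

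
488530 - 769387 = - 280857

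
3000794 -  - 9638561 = 12639355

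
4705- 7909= - 3204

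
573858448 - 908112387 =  - 334253939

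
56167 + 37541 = 93708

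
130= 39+91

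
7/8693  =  7/8693 = 0.00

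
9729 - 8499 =1230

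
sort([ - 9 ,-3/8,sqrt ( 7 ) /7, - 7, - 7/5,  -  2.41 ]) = [ - 9 , - 7, - 2.41, -7/5, - 3/8,sqrt (7)/7 ]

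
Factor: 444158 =2^1 * 11^1 * 13^1*1553^1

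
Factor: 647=647^1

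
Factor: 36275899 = 11^1 * 23^1 * 127^1*1129^1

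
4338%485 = 458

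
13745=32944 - 19199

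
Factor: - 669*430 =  - 287670= - 2^1*3^1*5^1*43^1 * 223^1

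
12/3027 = 4/1009=0.00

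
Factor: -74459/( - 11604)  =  2^(-2) * 3^(-1 )*7^1*11^1  =  77/12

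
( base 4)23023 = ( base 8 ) 1313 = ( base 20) 1FF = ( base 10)715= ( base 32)MB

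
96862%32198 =268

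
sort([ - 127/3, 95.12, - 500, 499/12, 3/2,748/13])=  [  -  500, - 127/3, 3/2 , 499/12,748/13,95.12 ]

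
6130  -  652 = 5478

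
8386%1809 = 1150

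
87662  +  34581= 122243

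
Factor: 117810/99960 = 33/28 = 2^( - 2)*3^1*7^( - 1)*11^1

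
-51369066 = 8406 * ( - 6111)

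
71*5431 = 385601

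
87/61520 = 87/61520 = 0.00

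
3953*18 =71154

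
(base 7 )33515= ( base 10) 8489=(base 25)DEE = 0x2129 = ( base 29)A2L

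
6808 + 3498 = 10306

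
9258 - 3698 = 5560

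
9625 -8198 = 1427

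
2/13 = 2/13 = 0.15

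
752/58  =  12 + 28/29 =12.97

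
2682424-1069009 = 1613415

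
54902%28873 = 26029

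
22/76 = 11/38 = 0.29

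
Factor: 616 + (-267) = 349 =349^1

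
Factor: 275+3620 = 3895 = 5^1*19^1*41^1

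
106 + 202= 308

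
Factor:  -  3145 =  - 5^1*17^1*37^1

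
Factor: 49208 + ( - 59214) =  - 2^1 *5003^1  =  - 10006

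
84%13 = 6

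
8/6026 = 4/3013 = 0.00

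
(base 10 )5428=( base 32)59k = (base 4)1110310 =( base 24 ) 9a4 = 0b1010100110100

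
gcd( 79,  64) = 1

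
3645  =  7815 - 4170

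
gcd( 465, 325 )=5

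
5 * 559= 2795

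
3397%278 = 61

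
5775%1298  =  583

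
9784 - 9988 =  - 204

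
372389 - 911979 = -539590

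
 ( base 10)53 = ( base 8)65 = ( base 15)38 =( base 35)1i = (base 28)1P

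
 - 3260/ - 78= 1630/39 = 41.79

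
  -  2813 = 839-3652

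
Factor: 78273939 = 3^1*19^1*1373227^1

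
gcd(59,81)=1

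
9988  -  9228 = 760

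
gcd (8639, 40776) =1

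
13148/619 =13148/619 = 21.24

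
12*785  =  9420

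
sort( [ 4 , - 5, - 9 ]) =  [ - 9, - 5 , 4 ]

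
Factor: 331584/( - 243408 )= - 2^2*157^1*461^( - 1 ) = -628/461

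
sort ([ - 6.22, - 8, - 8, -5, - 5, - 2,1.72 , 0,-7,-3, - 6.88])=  [ - 8,-8,-7,-6.88,-6.22, - 5, - 5,-3,- 2,0, 1.72] 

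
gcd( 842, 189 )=1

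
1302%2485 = 1302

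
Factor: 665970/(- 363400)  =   -843/460 = - 2^ (-2 ) * 3^1 * 5^( - 1) * 23^(  -  1 ) * 281^1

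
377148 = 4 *94287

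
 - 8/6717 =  - 8/6717 = - 0.00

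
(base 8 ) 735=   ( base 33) EF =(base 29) GD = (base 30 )FR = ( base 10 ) 477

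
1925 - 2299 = - 374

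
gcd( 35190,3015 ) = 45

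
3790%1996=1794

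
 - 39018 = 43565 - 82583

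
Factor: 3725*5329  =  5^2*73^2*149^1  =  19850525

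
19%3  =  1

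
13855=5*2771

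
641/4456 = 641/4456 = 0.14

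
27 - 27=0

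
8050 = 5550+2500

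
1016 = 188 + 828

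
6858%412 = 266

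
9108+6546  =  15654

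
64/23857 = 64/23857 = 0.00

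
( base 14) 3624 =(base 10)9440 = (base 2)10010011100000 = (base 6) 111412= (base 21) 108B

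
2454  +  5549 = 8003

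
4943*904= 4468472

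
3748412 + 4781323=8529735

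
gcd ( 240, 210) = 30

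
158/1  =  158 = 158.00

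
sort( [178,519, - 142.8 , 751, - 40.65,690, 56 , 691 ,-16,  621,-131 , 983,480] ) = [ - 142.8, -131,- 40.65, -16, 56,178,480, 519,621, 690,  691, 751,983]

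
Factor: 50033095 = 5^1*7^1 * 151^1*9467^1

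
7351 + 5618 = 12969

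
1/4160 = 1/4160 =0.00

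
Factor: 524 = 2^2*131^1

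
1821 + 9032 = 10853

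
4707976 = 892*5278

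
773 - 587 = 186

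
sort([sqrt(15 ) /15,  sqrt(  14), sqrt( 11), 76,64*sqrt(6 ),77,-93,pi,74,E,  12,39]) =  [ - 93, sqrt( 15)/15,E, pi,sqrt( 11),sqrt( 14), 12, 39, 74,  76,  77, 64 * sqrt(6 )] 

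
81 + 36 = 117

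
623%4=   3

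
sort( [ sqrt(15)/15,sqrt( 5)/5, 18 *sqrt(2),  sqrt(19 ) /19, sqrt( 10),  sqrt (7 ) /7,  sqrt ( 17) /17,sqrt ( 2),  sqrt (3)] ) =[ sqrt(19) /19 , sqrt ( 17) /17,  sqrt(15) /15,  sqrt(7)/7, sqrt ( 5) /5 , sqrt ( 2), sqrt( 3), sqrt( 10),  18*sqrt ( 2)] 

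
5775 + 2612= 8387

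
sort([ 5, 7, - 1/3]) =[ - 1/3, 5, 7 ]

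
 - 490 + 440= - 50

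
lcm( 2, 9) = 18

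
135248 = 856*158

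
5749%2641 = 467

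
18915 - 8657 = 10258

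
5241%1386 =1083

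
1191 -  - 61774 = 62965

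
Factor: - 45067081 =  - 67^1 * 672643^1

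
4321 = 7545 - 3224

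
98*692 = 67816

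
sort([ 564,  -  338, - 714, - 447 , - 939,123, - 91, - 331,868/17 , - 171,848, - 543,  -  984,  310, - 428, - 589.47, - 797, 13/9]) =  [ - 984, - 939,-797, - 714, -589.47, - 543, -447, - 428, - 338, - 331, - 171, -91 , 13/9, 868/17, 123,310,564,848]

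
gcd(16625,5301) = 19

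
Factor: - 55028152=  - 2^3*6878519^1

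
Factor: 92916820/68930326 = 46458410/34465163 = 2^1*5^1 * 4645841^1 * 34465163^( - 1) 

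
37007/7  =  5286 + 5/7 = 5286.71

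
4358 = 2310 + 2048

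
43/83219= 43/83219 = 0.00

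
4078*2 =8156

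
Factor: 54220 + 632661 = 686881 = 13^1 * 52837^1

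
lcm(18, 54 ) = 54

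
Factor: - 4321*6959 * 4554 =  - 136938046806= -  2^1*3^2*11^1*23^1*29^1*149^1*6959^1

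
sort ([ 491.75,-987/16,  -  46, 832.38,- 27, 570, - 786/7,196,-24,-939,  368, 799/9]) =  [ - 939, - 786/7,-987/16, - 46,  -  27, - 24, 799/9, 196, 368, 491.75,  570,832.38]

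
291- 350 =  - 59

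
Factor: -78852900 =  - 2^2*3^1 * 5^2*7^1*37549^1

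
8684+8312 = 16996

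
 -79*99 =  - 7821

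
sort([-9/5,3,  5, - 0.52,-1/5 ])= [-9/5,- 0.52,-1/5 , 3,  5] 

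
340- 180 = 160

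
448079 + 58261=506340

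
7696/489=15 + 361/489  =  15.74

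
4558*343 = 1563394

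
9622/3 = 3207+ 1/3=3207.33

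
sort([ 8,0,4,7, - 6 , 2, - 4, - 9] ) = [ - 9, - 6,  -  4,0,2 , 4,7 , 8 ]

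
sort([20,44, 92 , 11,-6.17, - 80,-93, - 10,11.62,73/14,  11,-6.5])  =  [  -  93, - 80, - 10,- 6.5,-6.17,  73/14 , 11,11,  11.62,20, 44,92 ] 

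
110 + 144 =254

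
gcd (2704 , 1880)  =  8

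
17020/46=370 = 370.00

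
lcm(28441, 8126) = 56882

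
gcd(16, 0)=16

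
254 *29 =7366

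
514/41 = 514/41  =  12.54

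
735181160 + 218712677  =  953893837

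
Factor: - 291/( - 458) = 2^ ( - 1 )*3^1*97^1*229^( - 1)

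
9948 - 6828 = 3120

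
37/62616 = 37/62616 = 0.00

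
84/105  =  4/5 = 0.80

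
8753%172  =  153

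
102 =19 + 83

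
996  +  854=1850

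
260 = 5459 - 5199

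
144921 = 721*201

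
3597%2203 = 1394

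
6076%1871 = 463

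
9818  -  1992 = 7826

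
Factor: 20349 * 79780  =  2^2*3^2*5^1*7^1*17^1*19^1*3989^1 = 1623443220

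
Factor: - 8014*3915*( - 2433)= 76334912730 =2^1*3^4*5^1*29^1*811^1*4007^1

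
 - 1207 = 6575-7782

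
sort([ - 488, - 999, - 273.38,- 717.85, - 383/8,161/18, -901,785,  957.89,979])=[- 999, - 901, - 717.85, - 488,-273.38, - 383/8, 161/18,785,957.89,979 ] 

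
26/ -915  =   - 26/915= - 0.03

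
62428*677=42263756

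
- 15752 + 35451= 19699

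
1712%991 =721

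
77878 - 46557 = 31321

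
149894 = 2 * 74947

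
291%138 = 15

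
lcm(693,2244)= 47124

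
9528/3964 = 2382/991=2.40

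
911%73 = 35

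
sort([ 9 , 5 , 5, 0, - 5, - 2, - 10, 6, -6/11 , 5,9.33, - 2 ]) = [ - 10,-5,  -  2, -2 , -6/11,0, 5,  5, 5,6,  9,9.33] 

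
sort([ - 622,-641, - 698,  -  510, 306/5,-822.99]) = [ - 822.99,-698,-641, - 622, - 510,306/5]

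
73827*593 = 43779411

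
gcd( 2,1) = 1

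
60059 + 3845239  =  3905298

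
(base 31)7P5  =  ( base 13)3556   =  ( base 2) 1110101010011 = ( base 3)101022001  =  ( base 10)7507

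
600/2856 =25/119 = 0.21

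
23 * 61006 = 1403138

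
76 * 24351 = 1850676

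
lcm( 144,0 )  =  0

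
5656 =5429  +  227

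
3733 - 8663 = -4930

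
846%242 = 120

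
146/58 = 2 + 15/29=2.52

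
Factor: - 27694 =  - 2^1*61^1*227^1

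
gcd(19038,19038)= 19038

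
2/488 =1/244 = 0.00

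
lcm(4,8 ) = 8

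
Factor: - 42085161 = - 3^2*499^1*9371^1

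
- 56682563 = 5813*( - 9751)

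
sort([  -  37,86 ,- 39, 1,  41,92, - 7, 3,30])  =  [ - 39, - 37,-7,1,  3,30,  41 , 86,92]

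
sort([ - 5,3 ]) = [ - 5, 3] 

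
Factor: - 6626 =  -  2^1*3313^1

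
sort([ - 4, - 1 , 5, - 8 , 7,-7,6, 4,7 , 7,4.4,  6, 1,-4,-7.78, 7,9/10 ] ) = [ -8, - 7.78, - 7,  -  4, - 4 ,-1,9/10,1,4,4.4,5,6,6, 7,7, 7,7]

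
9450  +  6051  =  15501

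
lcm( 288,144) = 288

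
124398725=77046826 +47351899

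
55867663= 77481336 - 21613673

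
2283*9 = 20547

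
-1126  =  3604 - 4730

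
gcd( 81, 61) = 1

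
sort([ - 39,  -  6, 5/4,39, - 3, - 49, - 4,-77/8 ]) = [-49, - 39,-77/8, - 6,-4,-3,5/4 , 39 ]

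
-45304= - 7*6472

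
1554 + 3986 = 5540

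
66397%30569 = 5259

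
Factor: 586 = 2^1*293^1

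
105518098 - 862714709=  -  757196611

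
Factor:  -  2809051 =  - 7^1* 139^1*2887^1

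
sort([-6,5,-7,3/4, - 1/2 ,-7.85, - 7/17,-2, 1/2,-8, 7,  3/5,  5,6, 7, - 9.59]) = [ - 9.59, - 8, - 7.85, - 7,- 6, - 2,  -  1/2, - 7/17 , 1/2 , 3/5, 3/4 , 5, 5,  6,7,7]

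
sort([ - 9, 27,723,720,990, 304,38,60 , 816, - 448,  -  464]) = [ - 464,  -  448, - 9, 27,38, 60 , 304, 720,723 , 816,990 ] 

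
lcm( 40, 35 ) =280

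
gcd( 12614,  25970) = 742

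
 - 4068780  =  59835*(-68 ) 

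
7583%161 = 16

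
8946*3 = 26838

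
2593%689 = 526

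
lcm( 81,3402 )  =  3402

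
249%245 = 4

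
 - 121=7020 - 7141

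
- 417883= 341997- 759880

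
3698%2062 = 1636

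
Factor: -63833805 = -3^3 *5^1*7^1 * 31^1*2179^1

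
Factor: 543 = 3^1*181^1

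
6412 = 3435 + 2977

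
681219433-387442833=293776600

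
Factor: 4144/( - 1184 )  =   - 7/2 = -2^( - 1)*7^1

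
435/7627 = 15/263 = 0.06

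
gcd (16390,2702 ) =2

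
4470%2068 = 334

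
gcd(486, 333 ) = 9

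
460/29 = 15 + 25/29=   15.86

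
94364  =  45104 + 49260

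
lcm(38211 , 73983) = 3477201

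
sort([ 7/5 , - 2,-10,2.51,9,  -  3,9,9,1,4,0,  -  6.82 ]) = [ - 10, - 6.82, - 3,-2, 0, 1,7/5, 2.51 , 4 , 9,  9,9 ] 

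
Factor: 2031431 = 2031431^1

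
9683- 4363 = 5320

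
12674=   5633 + 7041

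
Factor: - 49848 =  - 2^3*3^1 * 31^1*67^1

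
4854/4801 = 1 + 53/4801 = 1.01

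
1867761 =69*27069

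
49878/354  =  140  +  53/59 = 140.90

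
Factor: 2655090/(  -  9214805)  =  -2^1 * 3^2*29501^1*1842961^( - 1) = - 531018/1842961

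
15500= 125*124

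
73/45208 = 73/45208 = 0.00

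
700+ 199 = 899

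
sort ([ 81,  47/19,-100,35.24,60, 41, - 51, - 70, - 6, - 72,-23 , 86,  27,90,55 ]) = [-100,-72, - 70, - 51, - 23, - 6,47/19 , 27 , 35.24,41,55, 60,81, 86, 90 ] 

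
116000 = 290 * 400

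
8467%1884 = 931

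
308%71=24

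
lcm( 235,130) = 6110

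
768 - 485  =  283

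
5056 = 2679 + 2377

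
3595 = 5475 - 1880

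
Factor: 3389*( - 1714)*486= - 2^2*3^5*857^1*3389^1 = -2823050556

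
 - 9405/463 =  - 9405/463= - 20.31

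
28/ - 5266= - 14/2633=- 0.01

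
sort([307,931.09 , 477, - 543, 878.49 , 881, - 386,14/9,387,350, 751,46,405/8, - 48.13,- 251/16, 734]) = [-543, - 386, - 48.13,- 251/16,14/9,46,405/8,307,350,387, 477,734,751, 878.49 , 881,  931.09 ] 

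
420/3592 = 105/898 = 0.12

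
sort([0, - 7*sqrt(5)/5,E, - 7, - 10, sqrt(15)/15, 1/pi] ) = [ - 10,-7, - 7*sqrt(5)/5 , 0, sqrt ( 15)/15 , 1/pi,E]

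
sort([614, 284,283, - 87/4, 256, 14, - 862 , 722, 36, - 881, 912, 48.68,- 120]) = [ - 881, - 862, - 120, - 87/4,14, 36, 48.68 , 256, 283, 284,614, 722, 912] 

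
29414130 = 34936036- 5521906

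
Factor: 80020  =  2^2*5^1*4001^1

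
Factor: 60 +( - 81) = -3^1*7^1 = -21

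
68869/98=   702 + 73/98 = 702.74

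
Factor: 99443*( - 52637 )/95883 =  - 3^(-1) * 13^1*31^(- 1)*277^1*359^1* 1031^(  -  1)*4049^1= - 5234381191/95883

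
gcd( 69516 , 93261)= 3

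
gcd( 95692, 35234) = 2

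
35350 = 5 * 7070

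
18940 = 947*20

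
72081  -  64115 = 7966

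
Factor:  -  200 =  - 2^3 * 5^2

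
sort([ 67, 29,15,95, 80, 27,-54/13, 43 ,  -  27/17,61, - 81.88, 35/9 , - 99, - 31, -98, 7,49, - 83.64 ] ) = [-99,-98,-83.64,-81.88,  -  31,-54/13, - 27/17,  35/9, 7, 15,27,29,43,49, 61,67 , 80 , 95] 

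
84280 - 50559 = 33721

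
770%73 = 40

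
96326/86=1120 + 3/43 = 1120.07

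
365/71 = 5 + 10/71 = 5.14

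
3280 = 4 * 820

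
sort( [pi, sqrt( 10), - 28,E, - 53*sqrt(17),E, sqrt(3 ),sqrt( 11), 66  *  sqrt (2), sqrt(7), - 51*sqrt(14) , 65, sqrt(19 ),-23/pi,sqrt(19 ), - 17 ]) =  [  -  53 *sqrt(17 ), - 51*sqrt( 14 ), - 28,- 17,-23/pi, sqrt( 3 ), sqrt( 7 ),E, E,pi, sqrt(10), sqrt( 11), sqrt( 19),sqrt (19 ),65 , 66*sqrt( 2)]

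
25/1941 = 25/1941 = 0.01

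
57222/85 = 3366/5 = 673.20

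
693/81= 77/9 = 8.56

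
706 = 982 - 276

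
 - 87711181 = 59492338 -147203519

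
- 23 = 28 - 51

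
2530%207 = 46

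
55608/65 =55608/65 = 855.51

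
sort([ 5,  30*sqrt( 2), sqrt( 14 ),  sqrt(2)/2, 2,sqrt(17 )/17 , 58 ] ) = [ sqrt(17 ) /17,sqrt ( 2 )/2,2, sqrt( 14),5,30*sqrt( 2),58 ] 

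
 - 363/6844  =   - 363/6844 = -0.05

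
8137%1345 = 67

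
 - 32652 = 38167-70819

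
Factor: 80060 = 2^2*5^1* 4003^1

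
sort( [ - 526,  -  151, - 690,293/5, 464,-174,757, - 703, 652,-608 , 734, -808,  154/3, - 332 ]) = [ - 808, - 703 , - 690, - 608, - 526, - 332,- 174, - 151,154/3,293/5 , 464,652, 734,757] 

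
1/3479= 1/3479  =  0.00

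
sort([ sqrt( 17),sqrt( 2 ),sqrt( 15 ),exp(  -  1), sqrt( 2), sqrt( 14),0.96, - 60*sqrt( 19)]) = [-60*sqrt ( 19 ), exp( - 1), 0.96, sqrt(2),  sqrt( 2 ),sqrt( 14),sqrt( 15 ), sqrt( 17) ]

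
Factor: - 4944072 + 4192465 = -751607= - 317^1 * 2371^1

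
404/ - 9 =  - 45 + 1/9 = -  44.89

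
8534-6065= 2469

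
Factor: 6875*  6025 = 5^6*11^1*241^1 = 41421875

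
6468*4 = 25872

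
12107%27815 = 12107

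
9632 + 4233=13865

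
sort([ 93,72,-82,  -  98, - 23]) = [ - 98,-82  ,-23,72,93] 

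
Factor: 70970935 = 5^1  *  7^1 * 31^1*149^1*439^1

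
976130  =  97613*10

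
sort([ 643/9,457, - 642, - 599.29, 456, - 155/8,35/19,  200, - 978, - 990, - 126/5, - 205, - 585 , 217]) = [ - 990, - 978, - 642, - 599.29, - 585,-205, - 126/5, - 155/8, 35/19,643/9,200, 217,456,457 ]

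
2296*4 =9184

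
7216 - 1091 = 6125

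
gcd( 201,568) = 1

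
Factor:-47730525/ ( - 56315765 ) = 9546105/11263153 = 3^1*5^1*11^(-1) * 103^( - 1)*9941^(-1 )*636407^1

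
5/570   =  1/114 = 0.01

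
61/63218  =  61/63218 = 0.00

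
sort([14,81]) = [ 14, 81 ] 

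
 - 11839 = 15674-27513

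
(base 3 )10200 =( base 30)39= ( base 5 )344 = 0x63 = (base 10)99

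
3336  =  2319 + 1017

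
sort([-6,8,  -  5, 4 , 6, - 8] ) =[ - 8,-6,- 5,4, 6, 8]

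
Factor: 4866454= 2^1*17^1 * 41^1*3491^1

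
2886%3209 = 2886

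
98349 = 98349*1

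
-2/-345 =2/345 =0.01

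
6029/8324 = 6029/8324 = 0.72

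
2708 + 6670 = 9378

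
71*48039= 3410769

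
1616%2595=1616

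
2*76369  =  152738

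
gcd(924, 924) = 924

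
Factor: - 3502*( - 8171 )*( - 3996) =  - 2^3*3^3*17^1 * 37^1 * 103^1*8171^1 = - 114344908632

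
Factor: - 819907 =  -11^1*19^1 * 3923^1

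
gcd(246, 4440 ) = 6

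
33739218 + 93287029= 127026247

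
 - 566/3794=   -  283/1897 = - 0.15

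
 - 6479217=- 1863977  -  4615240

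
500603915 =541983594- 41379679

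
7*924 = 6468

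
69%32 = 5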